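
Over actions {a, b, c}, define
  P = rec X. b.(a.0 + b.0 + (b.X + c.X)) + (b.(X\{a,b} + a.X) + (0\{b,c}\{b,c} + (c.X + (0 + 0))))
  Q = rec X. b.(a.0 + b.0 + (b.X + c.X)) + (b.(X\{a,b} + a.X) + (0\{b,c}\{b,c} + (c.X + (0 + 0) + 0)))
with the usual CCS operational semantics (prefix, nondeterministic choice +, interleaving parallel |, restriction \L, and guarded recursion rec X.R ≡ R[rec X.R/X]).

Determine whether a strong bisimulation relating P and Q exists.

P ~ Q

P's transition system — 5 states:
  u0 = rec X. b.(a.0 + b.0 + (b.X + c.X)) + (b.(X\{a,b} + a.X) + (0\{b,c}\{b,c} + (c.X + (0 + 0)))) :: ··b··> u1, ··b··> u2, ··c··> u0
  u1 = (rec X. b.(a.0 + b.0 + (b.X + c.X)) + (b.(X\{a,b} + a.X) + (0\{b,c}\{b,c} + (c.X + (0 + 0)))))\{a,b} + a.(rec X. b.(a.0 + b.0 + (b.X + c.X)) + (b.(X\{a,b} + a.X) + (0\{b,c}\{b,c} + (c.X + (0 + 0))))) :: ··a··> u0, ··c··> u3
  u2 = a.0 + b.0 + (b.(rec X. b.(a.0 + b.0 + (b.X + c.X)) + (b.(X\{a,b} + a.X) + (0\{b,c}\{b,c} + (c.X + (0 + 0))))) + c.(rec X. b.(a.0 + b.0 + (b.X + c.X)) + (b.(X\{a,b} + a.X) + (0\{b,c}\{b,c} + (c.X + (0 + 0)))))) :: ··a··> u4, ··b··> u0, ··b··> u4, ··c··> u0
  u3 = (rec X. b.(a.0 + b.0 + (b.X + c.X)) + (b.(X\{a,b} + a.X) + (0\{b,c}\{b,c} + (c.X + (0 + 0)))))\{a,b} :: ··c··> u3
  u4 = 0 :: (no moves)
Q's transition system — 5 states:
  v0 = rec X. b.(a.0 + b.0 + (b.X + c.X)) + (b.(X\{a,b} + a.X) + (0\{b,c}\{b,c} + (c.X + (0 + 0) + 0))) :: ··b··> v1, ··b··> v2, ··c··> v0
  v1 = (rec X. b.(a.0 + b.0 + (b.X + c.X)) + (b.(X\{a,b} + a.X) + (0\{b,c}\{b,c} + (c.X + (0 + 0) + 0))))\{a,b} + a.(rec X. b.(a.0 + b.0 + (b.X + c.X)) + (b.(X\{a,b} + a.X) + (0\{b,c}\{b,c} + (c.X + (0 + 0) + 0)))) :: ··a··> v0, ··c··> v3
  v2 = a.0 + b.0 + (b.(rec X. b.(a.0 + b.0 + (b.X + c.X)) + (b.(X\{a,b} + a.X) + (0\{b,c}\{b,c} + (c.X + (0 + 0) + 0)))) + c.(rec X. b.(a.0 + b.0 + (b.X + c.X)) + (b.(X\{a,b} + a.X) + (0\{b,c}\{b,c} + (c.X + (0 + 0) + 0))))) :: ··a··> v4, ··b··> v0, ··b··> v4, ··c··> v0
  v3 = (rec X. b.(a.0 + b.0 + (b.X + c.X)) + (b.(X\{a,b} + a.X) + (0\{b,c}\{b,c} + (c.X + (0 + 0) + 0))))\{a,b} :: ··c··> v3
  v4 = 0 :: (no moves)
Partition-refinement fixed point:
  B0 = {u0, v0}
  B1 = {u1, v1}
  B2 = {u3, v3}
  B3 = {u2, v2}
  B4 = {u4, v4}
u0 ∈ B0, v0 ∈ B0 → same block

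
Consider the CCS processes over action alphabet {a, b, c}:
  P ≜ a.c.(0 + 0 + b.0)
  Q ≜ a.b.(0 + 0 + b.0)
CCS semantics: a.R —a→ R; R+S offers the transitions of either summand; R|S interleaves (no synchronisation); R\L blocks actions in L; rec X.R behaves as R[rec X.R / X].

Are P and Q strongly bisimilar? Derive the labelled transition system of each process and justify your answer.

Reachable graph of P (4 states):
  m0 = a.c.(0 + 0 + b.0) | -a-> m1
  m1 = c.(0 + 0 + b.0) | -c-> m2
  m2 = 0 + 0 + b.0 | -b-> m3
  m3 = 0 | stopped
Reachable graph of Q (4 states):
  n0 = a.b.(0 + 0 + b.0) | -a-> n1
  n1 = b.(0 + 0 + b.0) | -b-> n2
  n2 = 0 + 0 + b.0 | -b-> n3
  n3 = 0 | stopped
Bisimilarity quotient blocks:
  B0 = {m0}
  B1 = {m1}
  B2 = {m2, n2}
  B3 = {m3, n3}
  B4 = {n0}
  B5 = {n1}
m0 ∈ B0, n0 ∈ B4 → different blocks

NO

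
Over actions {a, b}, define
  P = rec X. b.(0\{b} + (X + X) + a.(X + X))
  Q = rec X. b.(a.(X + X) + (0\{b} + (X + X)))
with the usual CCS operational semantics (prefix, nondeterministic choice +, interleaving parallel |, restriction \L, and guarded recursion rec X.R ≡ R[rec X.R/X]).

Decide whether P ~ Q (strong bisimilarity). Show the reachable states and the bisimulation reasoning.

LTS(P): 3 reachable states
  s0 = rec X. b.(0\{b} + (X + X) + a.(X + X)) ⊢ -b-> s1
  s1 = 0\{b} + ((rec X. b.(0\{b} + (X + X) + a.(X + X))) + (rec X. b.(0\{b} + (X + X) + a.(X + X)))) + a.((rec X. b.(0\{b} + (X + X) + a.(X + X))) + (rec X. b.(0\{b} + (X + X) + a.(X + X)))) ⊢ -a-> s2, -b-> s1
  s2 = (rec X. b.(0\{b} + (X + X) + a.(X + X))) + (rec X. b.(0\{b} + (X + X) + a.(X + X))) ⊢ -b-> s1
LTS(Q): 3 reachable states
  t0 = rec X. b.(a.(X + X) + (0\{b} + (X + X))) ⊢ -b-> t1
  t1 = a.((rec X. b.(a.(X + X) + (0\{b} + (X + X)))) + (rec X. b.(a.(X + X) + (0\{b} + (X + X))))) + (0\{b} + ((rec X. b.(a.(X + X) + (0\{b} + (X + X)))) + (rec X. b.(a.(X + X) + (0\{b} + (X + X)))))) ⊢ -a-> t2, -b-> t1
  t2 = (rec X. b.(a.(X + X) + (0\{b} + (X + X)))) + (rec X. b.(a.(X + X) + (0\{b} + (X + X)))) ⊢ -b-> t1
Partition-refinement fixed point:
  B0 = {s0, s2, t0, t2}
  B1 = {s1, t1}
s0 ∈ B0, t0 ∈ B0 → same block

bisimilar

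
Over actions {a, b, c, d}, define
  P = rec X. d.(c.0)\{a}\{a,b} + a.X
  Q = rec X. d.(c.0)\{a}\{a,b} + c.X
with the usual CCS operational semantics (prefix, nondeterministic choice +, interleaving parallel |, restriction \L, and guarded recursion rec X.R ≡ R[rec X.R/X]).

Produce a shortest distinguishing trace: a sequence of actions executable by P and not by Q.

Reachable graph of P (3 states):
  s0 = rec X. d.(c.0)\{a}\{a,b} + a.X ⊢ ··a··> s0, ··d··> s1
  s1 = (c.0)\{a}\{a,b} ⊢ ··c··> s2
  s2 = 0\{a}\{a,b} ⊢ stopped
Reachable graph of Q (3 states):
  t0 = rec X. d.(c.0)\{a}\{a,b} + c.X ⊢ ··c··> t0, ··d··> t1
  t1 = (c.0)\{a}\{a,b} ⊢ ··c··> t2
  t2 = 0\{a}\{a,b} ⊢ stopped
Trace ⟨a⟩ through P, begin at {s0}:
  step 1 (a): {s0}
  ✓ P
Trace ⟨a⟩ through Q, begin at {t0}:
  step 1 (a): ∅  — Q cannot continue

a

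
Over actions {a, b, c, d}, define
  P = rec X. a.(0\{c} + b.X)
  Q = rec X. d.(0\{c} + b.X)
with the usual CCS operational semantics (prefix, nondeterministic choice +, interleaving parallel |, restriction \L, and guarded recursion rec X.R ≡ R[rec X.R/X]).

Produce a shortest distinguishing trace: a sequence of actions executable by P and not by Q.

LTS(P): 2 reachable states
  s0 = rec X. a.(0\{c} + b.X) has moves =a=> s1
  s1 = 0\{c} + b.(rec X. a.(0\{c} + b.X)) has moves =b=> s0
LTS(Q): 2 reachable states
  t0 = rec X. d.(0\{c} + b.X) has moves =d=> t1
  t1 = 0\{c} + b.(rec X. d.(0\{c} + b.X)) has moves =b=> t0
Executing a from P (initial set {s0}):
  after a @ step 1: {s1}
  ✓ P
Executing a from Q (initial set {t0}):
  after a @ step 1: ∅  — Q cannot continue

a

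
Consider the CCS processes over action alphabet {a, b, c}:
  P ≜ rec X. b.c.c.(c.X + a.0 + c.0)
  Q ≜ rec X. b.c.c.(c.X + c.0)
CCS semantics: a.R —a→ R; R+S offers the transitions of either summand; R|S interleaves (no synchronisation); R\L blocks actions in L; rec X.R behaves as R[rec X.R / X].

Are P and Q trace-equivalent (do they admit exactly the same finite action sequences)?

NO — witness ⟨bcca⟩

LTS(P): 5 reachable states
  u0 = rec X. b.c.c.(c.X + a.0 + c.0) :: --b--▸ u1
  u1 = c.c.(c.(rec X. b.c.c.(c.X + a.0 + c.0)) + a.0 + c.0) :: --c--▸ u2
  u2 = c.(c.(rec X. b.c.c.(c.X + a.0 + c.0)) + a.0 + c.0) :: --c--▸ u3
  u3 = c.(rec X. b.c.c.(c.X + a.0 + c.0)) + a.0 + c.0 :: --a--▸ u4, --c--▸ u0, --c--▸ u4
  u4 = 0 :: (no moves)
LTS(Q): 5 reachable states
  v0 = rec X. b.c.c.(c.X + c.0) :: --b--▸ v1
  v1 = c.c.(c.(rec X. b.c.c.(c.X + c.0)) + c.0) :: --c--▸ v2
  v2 = c.(c.(rec X. b.c.c.(c.X + c.0)) + c.0) :: --c--▸ v3
  v3 = c.(rec X. b.c.c.(c.X + c.0)) + c.0 :: --c--▸ v0, --c--▸ v4
  v4 = 0 :: (no moves)
Trace ⟨bcca⟩ through P, begin at {u0}:
  step 1 (b): {u1}
  step 2 (c): {u2}
  step 3 (c): {u3}
  step 4 (a): {u4}
  ✓ P
Trace ⟨bcca⟩ through Q, begin at {v0}:
  step 1 (b): {v1}
  step 2 (c): {v2}
  step 3 (c): {v3}
  step 4 (a): ∅  — Q cannot continue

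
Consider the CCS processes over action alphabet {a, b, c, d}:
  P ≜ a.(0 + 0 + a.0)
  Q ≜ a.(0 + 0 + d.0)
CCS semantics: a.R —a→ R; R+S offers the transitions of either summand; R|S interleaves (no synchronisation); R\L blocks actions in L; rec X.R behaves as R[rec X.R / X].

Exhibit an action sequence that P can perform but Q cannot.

aa

Reachable graph of P (3 states):
  u0 = a.(0 + 0 + a.0) ⊢ -a-> u1
  u1 = 0 + 0 + a.0 ⊢ -a-> u2
  u2 = 0 ⊢ ·
Reachable graph of Q (3 states):
  v0 = a.(0 + 0 + d.0) ⊢ -a-> v1
  v1 = 0 + 0 + d.0 ⊢ -d-> v2
  v2 = 0 ⊢ ·
Executing aa from P (initial set {u0}):
  after a @ step 1: {u1}
  after a @ step 2: {u2}
  — P admits the full trace.
Executing aa from Q (initial set {v0}):
  after a @ step 1: {v1}
  after a @ step 2: ∅ (Q stuck)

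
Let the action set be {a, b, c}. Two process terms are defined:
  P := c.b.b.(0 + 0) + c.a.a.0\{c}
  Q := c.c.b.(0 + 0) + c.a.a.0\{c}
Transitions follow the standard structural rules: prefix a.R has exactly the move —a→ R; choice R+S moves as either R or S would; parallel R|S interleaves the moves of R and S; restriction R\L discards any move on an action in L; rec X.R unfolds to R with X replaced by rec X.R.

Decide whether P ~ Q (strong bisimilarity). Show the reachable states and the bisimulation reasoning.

Reachable graph of P (7 states):
  m0 = c.b.b.(0 + 0) + c.a.a.0\{c} | =c=> m1, =c=> m2
  m1 = a.a.0\{c} | =a=> m3
  m2 = b.b.(0 + 0) | =b=> m4
  m3 = a.0\{c} | =a=> m5
  m4 = b.(0 + 0) | =b=> m6
  m5 = 0\{c} | (no moves)
  m6 = 0 + 0 | (no moves)
Reachable graph of Q (7 states):
  n0 = c.c.b.(0 + 0) + c.a.a.0\{c} | =c=> n1, =c=> n2
  n1 = a.a.0\{c} | =a=> n3
  n2 = c.b.(0 + 0) | =c=> n4
  n3 = a.0\{c} | =a=> n5
  n4 = b.(0 + 0) | =b=> n6
  n5 = 0\{c} | (no moves)
  n6 = 0 + 0 | (no moves)
Partition-refinement fixed point:
  B0 = {m0}
  B1 = {m1, n1}
  B2 = {m3, n3}
  B3 = {m5, m6, n5, n6}
  B4 = {m2}
  B5 = {m4, n4}
  B6 = {n0}
  B7 = {n2}
m0 ∈ B0, n0 ∈ B6 → different blocks

P ≁ Q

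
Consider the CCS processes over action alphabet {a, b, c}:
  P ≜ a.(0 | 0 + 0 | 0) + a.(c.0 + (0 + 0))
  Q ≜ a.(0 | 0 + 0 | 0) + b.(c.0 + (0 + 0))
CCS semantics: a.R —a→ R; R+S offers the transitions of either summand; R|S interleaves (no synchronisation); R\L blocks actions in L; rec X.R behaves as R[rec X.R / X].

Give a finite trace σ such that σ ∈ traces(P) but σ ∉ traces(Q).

LTS(P): 4 reachable states
  p0 = a.(0 | 0 + 0 | 0) + a.(c.0 + (0 + 0)) → --a--▸ p1, --a--▸ p2
  p1 = 0 | 0 + 0 | 0 → deadlocked
  p2 = c.0 + (0 + 0) → --c--▸ p3
  p3 = 0 → deadlocked
LTS(Q): 4 reachable states
  q0 = a.(0 | 0 + 0 | 0) + b.(c.0 + (0 + 0)) → --a--▸ q1, --b--▸ q2
  q1 = 0 | 0 + 0 | 0 → deadlocked
  q2 = c.0 + (0 + 0) → --c--▸ q3
  q3 = 0 → deadlocked
Run σ = ⟨ac⟩ on P: start {p0}
  step 1 (a): {p1, p2}
  step 2 (c): {p3}
  — P admits the full trace.
Run σ = ⟨ac⟩ on Q: start {q0}
  step 1 (a): {q1}
  step 2 (c): ∅  — Q cannot continue

ac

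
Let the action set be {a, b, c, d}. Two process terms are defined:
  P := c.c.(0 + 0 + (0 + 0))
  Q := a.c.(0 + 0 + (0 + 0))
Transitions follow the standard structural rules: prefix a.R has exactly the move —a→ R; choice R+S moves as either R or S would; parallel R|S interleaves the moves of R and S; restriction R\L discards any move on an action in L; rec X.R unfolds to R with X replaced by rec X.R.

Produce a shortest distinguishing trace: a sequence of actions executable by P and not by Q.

LTS(P): 3 reachable states
  u0 = c.c.(0 + 0 + (0 + 0)) has moves =c=> u1
  u1 = c.(0 + 0 + (0 + 0)) has moves =c=> u2
  u2 = 0 + 0 + (0 + 0) has moves (no moves)
LTS(Q): 3 reachable states
  v0 = a.c.(0 + 0 + (0 + 0)) has moves =a=> v1
  v1 = c.(0 + 0 + (0 + 0)) has moves =c=> v2
  v2 = 0 + 0 + (0 + 0) has moves (no moves)
Executing c from P (initial set {u0}):
  [1] c ⇒ {u1}
  P completes σ.
Executing c from Q (initial set {v0}):
  [1] c ⇒ no successor for Q

c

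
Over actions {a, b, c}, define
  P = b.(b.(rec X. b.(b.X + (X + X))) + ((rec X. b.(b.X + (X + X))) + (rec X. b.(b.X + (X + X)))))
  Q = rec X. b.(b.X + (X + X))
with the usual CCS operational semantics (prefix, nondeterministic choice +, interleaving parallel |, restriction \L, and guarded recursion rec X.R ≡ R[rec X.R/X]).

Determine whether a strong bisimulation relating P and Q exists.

Reachable graph of P (3 states):
  s0 = b.(b.(rec X. b.(b.X + (X + X))) + ((rec X. b.(b.X + (X + X))) + (rec X. b.(b.X + (X + X))))) has moves —b→ s1
  s1 = b.(rec X. b.(b.X + (X + X))) + ((rec X. b.(b.X + (X + X))) + (rec X. b.(b.X + (X + X)))) has moves —b→ s1, —b→ s2
  s2 = rec X. b.(b.X + (X + X)) has moves —b→ s1
Reachable graph of Q (2 states):
  t0 = rec X. b.(b.X + (X + X)) has moves —b→ t1
  t1 = b.(rec X. b.(b.X + (X + X))) + ((rec X. b.(b.X + (X + X))) + (rec X. b.(b.X + (X + X)))) has moves —b→ t0, —b→ t1
Bisimilarity quotient blocks:
  B0 = {s0, s1, s2, t0, t1}
s0 ∈ B0, t0 ∈ B0 → same block

YES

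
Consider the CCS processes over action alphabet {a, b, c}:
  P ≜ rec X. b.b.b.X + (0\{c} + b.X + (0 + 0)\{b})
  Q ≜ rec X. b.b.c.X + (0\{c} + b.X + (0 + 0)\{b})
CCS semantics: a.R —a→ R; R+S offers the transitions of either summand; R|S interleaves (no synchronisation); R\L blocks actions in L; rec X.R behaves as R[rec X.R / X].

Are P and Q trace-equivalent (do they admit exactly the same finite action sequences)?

Reachable graph of P (3 states):
  p0 = rec X. b.b.b.X + (0\{c} + b.X + (0 + 0)\{b}) | =b=> p0, =b=> p1
  p1 = b.b.(rec X. b.b.b.X + (0\{c} + b.X + (0 + 0)\{b})) | =b=> p2
  p2 = b.(rec X. b.b.b.X + (0\{c} + b.X + (0 + 0)\{b})) | =b=> p0
Reachable graph of Q (3 states):
  q0 = rec X. b.b.c.X + (0\{c} + b.X + (0 + 0)\{b}) | =b=> q0, =b=> q1
  q1 = b.c.(rec X. b.b.c.X + (0\{c} + b.X + (0 + 0)\{b})) | =b=> q2
  q2 = c.(rec X. b.b.c.X + (0\{c} + b.X + (0 + 0)\{b})) | =c=> q0
Trace ⟨bbc⟩ through Q, begin at {q0}:
  [1] b ⇒ {q0, q1}
  [2] b ⇒ {q0, q1, q2}
  [3] c ⇒ {q0}
  — Q admits the full trace.
Trace ⟨bbc⟩ through P, begin at {p0}:
  [1] b ⇒ {p0, p1}
  [2] b ⇒ {p0, p1, p2}
  [3] c ⇒ ∅  — P cannot continue

traces(P) ≠ traces(Q) — witness ⟨bbc⟩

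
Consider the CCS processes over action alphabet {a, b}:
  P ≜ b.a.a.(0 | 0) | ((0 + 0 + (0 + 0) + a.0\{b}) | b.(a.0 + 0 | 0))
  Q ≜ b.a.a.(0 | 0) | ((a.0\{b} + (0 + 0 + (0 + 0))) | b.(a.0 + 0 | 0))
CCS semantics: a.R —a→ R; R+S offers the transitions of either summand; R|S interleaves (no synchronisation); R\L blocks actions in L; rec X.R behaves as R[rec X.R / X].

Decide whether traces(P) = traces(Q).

traces(P) = traces(Q)

Reachable graph of P (24 states):
  p0 = b.a.a.(0 | 0) | ((0 + 0 + (0 + 0) + a.0\{b}) | b.(a.0 + 0 | 0)) → =a=> p1, =b=> p2, =b=> p3
  p1 = b.a.a.(0 | 0) | (0\{b} | b.(a.0 + 0 | 0)) → =b=> p4, =b=> p5
  p2 = a.a.(0 | 0) | ((0 + 0 + (0 + 0) + a.0\{b}) | b.(a.0 + 0 | 0)) → =a=> p4, =a=> p6, =b=> p7
  p3 = b.a.a.(0 | 0) | ((0 + 0 + (0 + 0) + a.0\{b}) | (a.0 + 0 | 0)) → =a=> p5, =a=> p8, =b=> p7
  p4 = a.a.(0 | 0) | (0\{b} | b.(a.0 + 0 | 0)) → =a=> p9, =b=> p10
  p5 = b.a.a.(0 | 0) | (0\{b} | (a.0 + 0 | 0)) → =a=> p11, =b=> p10
  p6 = a.(0 | 0) | ((0 + 0 + (0 + 0) + a.0\{b}) | b.(a.0 + 0 | 0)) → =a=> p12, =a=> p9, =b=> p13
  p7 = a.a.(0 | 0) | ((0 + 0 + (0 + 0) + a.0\{b}) | (a.0 + 0 | 0)) → =a=> p10, =a=> p13, =a=> p14
  p8 = b.a.a.(0 | 0) | ((0 + 0 + (0 + 0) + a.0\{b}) | 0) → =a=> p11, =b=> p14
  p9 = a.(0 | 0) | (0\{b} | b.(a.0 + 0 | 0)) → =a=> p15, =b=> p16
  p10 = a.a.(0 | 0) | (0\{b} | (a.0 + 0 | 0)) → =a=> p16, =a=> p17
  p11 = b.a.a.(0 | 0) | (0\{b} | 0) → =b=> p17
  p12 = 0 | 0 | ((0 + 0 + (0 + 0) + a.0\{b}) | b.(a.0 + 0 | 0)) → =a=> p15, =b=> p18
  p13 = a.(0 | 0) | ((0 + 0 + (0 + 0) + a.0\{b}) | (a.0 + 0 | 0)) → =a=> p16, =a=> p18, =a=> p19
  p14 = a.a.(0 | 0) | ((0 + 0 + (0 + 0) + a.0\{b}) | 0) → =a=> p17, =a=> p19
  p15 = 0 | 0 | (0\{b} | b.(a.0 + 0 | 0)) → =b=> p20
  p16 = a.(0 | 0) | (0\{b} | (a.0 + 0 | 0)) → =a=> p20, =a=> p21
  p17 = a.a.(0 | 0) | (0\{b} | 0) → =a=> p21
  p18 = 0 | 0 | ((0 + 0 + (0 + 0) + a.0\{b}) | (a.0 + 0 | 0)) → =a=> p20, =a=> p22
  p19 = a.(0 | 0) | ((0 + 0 + (0 + 0) + a.0\{b}) | 0) → =a=> p21, =a=> p22
  p20 = 0 | 0 | (0\{b} | (a.0 + 0 | 0)) → =a=> p23
  p21 = a.(0 | 0) | (0\{b} | 0) → =a=> p23
  p22 = 0 | 0 | ((0 + 0 + (0 + 0) + a.0\{b}) | 0) → =a=> p23
  p23 = 0 | 0 | (0\{b} | 0) → ∅
Reachable graph of Q (24 states):
  q0 = b.a.a.(0 | 0) | ((a.0\{b} + (0 + 0 + (0 + 0))) | b.(a.0 + 0 | 0)) → =a=> q1, =b=> q2, =b=> q3
  q1 = b.a.a.(0 | 0) | (0\{b} | b.(a.0 + 0 | 0)) → =b=> q4, =b=> q5
  q2 = a.a.(0 | 0) | ((a.0\{b} + (0 + 0 + (0 + 0))) | b.(a.0 + 0 | 0)) → =a=> q4, =a=> q6, =b=> q7
  q3 = b.a.a.(0 | 0) | ((a.0\{b} + (0 + 0 + (0 + 0))) | (a.0 + 0 | 0)) → =a=> q5, =a=> q8, =b=> q7
  q4 = a.a.(0 | 0) | (0\{b} | b.(a.0 + 0 | 0)) → =a=> q9, =b=> q10
  q5 = b.a.a.(0 | 0) | (0\{b} | (a.0 + 0 | 0)) → =a=> q11, =b=> q10
  q6 = a.(0 | 0) | ((a.0\{b} + (0 + 0 + (0 + 0))) | b.(a.0 + 0 | 0)) → =a=> q12, =a=> q9, =b=> q13
  q7 = a.a.(0 | 0) | ((a.0\{b} + (0 + 0 + (0 + 0))) | (a.0 + 0 | 0)) → =a=> q10, =a=> q13, =a=> q14
  q8 = b.a.a.(0 | 0) | ((a.0\{b} + (0 + 0 + (0 + 0))) | 0) → =a=> q11, =b=> q14
  q9 = a.(0 | 0) | (0\{b} | b.(a.0 + 0 | 0)) → =a=> q15, =b=> q16
  q10 = a.a.(0 | 0) | (0\{b} | (a.0 + 0 | 0)) → =a=> q16, =a=> q17
  q11 = b.a.a.(0 | 0) | (0\{b} | 0) → =b=> q17
  q12 = 0 | 0 | ((a.0\{b} + (0 + 0 + (0 + 0))) | b.(a.0 + 0 | 0)) → =a=> q15, =b=> q18
  q13 = a.(0 | 0) | ((a.0\{b} + (0 + 0 + (0 + 0))) | (a.0 + 0 | 0)) → =a=> q16, =a=> q18, =a=> q19
  q14 = a.a.(0 | 0) | ((a.0\{b} + (0 + 0 + (0 + 0))) | 0) → =a=> q17, =a=> q19
  q15 = 0 | 0 | (0\{b} | b.(a.0 + 0 | 0)) → =b=> q20
  q16 = a.(0 | 0) | (0\{b} | (a.0 + 0 | 0)) → =a=> q20, =a=> q21
  q17 = a.a.(0 | 0) | (0\{b} | 0) → =a=> q21
  q18 = 0 | 0 | ((a.0\{b} + (0 + 0 + (0 + 0))) | (a.0 + 0 | 0)) → =a=> q20, =a=> q22
  q19 = a.(0 | 0) | ((a.0\{b} + (0 + 0 + (0 + 0))) | 0) → =a=> q21, =a=> q22
  q20 = 0 | 0 | (0\{b} | (a.0 + 0 | 0)) → =a=> q23
  q21 = a.(0 | 0) | (0\{b} | 0) → =a=> q23
  q22 = 0 | 0 | ((a.0\{b} + (0 + 0 + (0 + 0))) | 0) → =a=> q23
  q23 = 0 | 0 | (0\{b} | 0) → ∅
Bisimilarity quotient blocks:
  B0 = {p0, q0}
  B1 = {p1, q1}
  B2 = {p5, p8, q5, q8}
  B3 = {p11, q11}
  B4 = {p16, p17, p18, p19, q16, q17, q18, q19}
  B5 = {p20, p21, p22, q20, q21, q22}
  B6 = {p23, q23}
  B7 = {p10, p13, p14, q10, q13, q14}
  B8 = {p4, p6, q4, q6}
  B9 = {p12, p9, q12, q9}
  B10 = {p15, q15}
  B11 = {p3, q3}
  B12 = {p7, q7}
  B13 = {p2, q2}
p0 ∈ B0, q0 ∈ B0 → same block
Bisimilar ⇒ trace-equivalent.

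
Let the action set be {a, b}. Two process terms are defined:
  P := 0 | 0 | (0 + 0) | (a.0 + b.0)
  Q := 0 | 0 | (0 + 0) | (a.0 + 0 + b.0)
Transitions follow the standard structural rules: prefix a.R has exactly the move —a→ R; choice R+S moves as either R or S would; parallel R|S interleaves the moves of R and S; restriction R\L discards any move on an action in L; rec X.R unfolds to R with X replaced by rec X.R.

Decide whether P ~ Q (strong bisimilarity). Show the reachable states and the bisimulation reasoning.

P ~ Q

Reachable graph of P (2 states):
  m0 = 0 | 0 | (0 + 0) | (a.0 + b.0) ⊢ ··a··> m1, ··b··> m1
  m1 = 0 | 0 | (0 + 0) | 0 ⊢ deadlocked
Reachable graph of Q (2 states):
  n0 = 0 | 0 | (0 + 0) | (a.0 + 0 + b.0) ⊢ ··a··> n1, ··b··> n1
  n1 = 0 | 0 | (0 + 0) | 0 ⊢ deadlocked
Partition-refinement fixed point:
  B0 = {m0, n0}
  B1 = {m1, n1}
m0 ∈ B0, n0 ∈ B0 → same block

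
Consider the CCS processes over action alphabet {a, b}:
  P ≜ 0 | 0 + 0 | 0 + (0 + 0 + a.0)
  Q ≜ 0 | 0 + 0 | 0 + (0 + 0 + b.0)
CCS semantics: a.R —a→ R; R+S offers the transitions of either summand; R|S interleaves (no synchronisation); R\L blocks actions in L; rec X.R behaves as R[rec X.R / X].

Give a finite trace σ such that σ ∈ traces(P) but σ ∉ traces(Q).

LTS(P): 2 reachable states
  p0 = 0 | 0 + 0 | 0 + (0 + 0 + a.0) has moves --a--▸ p1
  p1 = 0 has moves ·
LTS(Q): 2 reachable states
  q0 = 0 | 0 + 0 | 0 + (0 + 0 + b.0) has moves --b--▸ q1
  q1 = 0 has moves ·
Executing a from P (initial set {p0}):
  [1] a ⇒ {p1}
  — P admits the full trace.
Executing a from Q (initial set {q0}):
  [1] a ⇒ ∅ (Q stuck)

a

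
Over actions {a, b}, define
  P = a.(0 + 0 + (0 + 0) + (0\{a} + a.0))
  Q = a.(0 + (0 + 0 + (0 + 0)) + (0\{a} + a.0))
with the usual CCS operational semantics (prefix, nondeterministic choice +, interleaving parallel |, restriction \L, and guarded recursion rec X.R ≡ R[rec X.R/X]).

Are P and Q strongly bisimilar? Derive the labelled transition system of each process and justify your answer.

YES

Reachable graph of P (3 states):
  p0 = a.(0 + 0 + (0 + 0) + (0\{a} + a.0)) → ··a··> p1
  p1 = 0 + 0 + (0 + 0) + (0\{a} + a.0) → ··a··> p2
  p2 = 0 → ∅
Reachable graph of Q (3 states):
  q0 = a.(0 + (0 + 0 + (0 + 0)) + (0\{a} + a.0)) → ··a··> q1
  q1 = 0 + (0 + 0 + (0 + 0)) + (0\{a} + a.0) → ··a··> q2
  q2 = 0 → ∅
Bisimilarity quotient blocks:
  B0 = {p0, q0}
  B1 = {p1, q1}
  B2 = {p2, q2}
p0 ∈ B0, q0 ∈ B0 → same block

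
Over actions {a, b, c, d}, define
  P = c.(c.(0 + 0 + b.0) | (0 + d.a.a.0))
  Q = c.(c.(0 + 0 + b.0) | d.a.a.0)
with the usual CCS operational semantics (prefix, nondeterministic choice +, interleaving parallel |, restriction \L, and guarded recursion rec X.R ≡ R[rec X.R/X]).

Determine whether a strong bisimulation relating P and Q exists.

YES

LTS(P): 13 reachable states
  p0 = c.(c.(0 + 0 + b.0) | (0 + d.a.a.0)) has moves --c--▸ p1
  p1 = c.(0 + 0 + b.0) | (0 + d.a.a.0) has moves --c--▸ p2, --d--▸ p3
  p2 = (0 + 0 + b.0) | (0 + d.a.a.0) has moves --b--▸ p4, --d--▸ p5
  p3 = c.(0 + 0 + b.0) | a.a.0 has moves --a--▸ p6, --c--▸ p5
  p4 = 0 | (0 + d.a.a.0) has moves --d--▸ p7
  p5 = (0 + 0 + b.0) | a.a.0 has moves --a--▸ p8, --b--▸ p7
  p6 = c.(0 + 0 + b.0) | a.0 has moves --a--▸ p9, --c--▸ p8
  p7 = 0 | a.a.0 has moves --a--▸ p10
  p8 = (0 + 0 + b.0) | a.0 has moves --a--▸ p11, --b--▸ p10
  p9 = c.(0 + 0 + b.0) | 0 has moves --c--▸ p11
  p10 = 0 | a.0 has moves --a--▸ p12
  p11 = (0 + 0 + b.0) | 0 has moves --b--▸ p12
  p12 = 0 | 0 has moves deadlocked
LTS(Q): 13 reachable states
  q0 = c.(c.(0 + 0 + b.0) | d.a.a.0) has moves --c--▸ q1
  q1 = c.(0 + 0 + b.0) | d.a.a.0 has moves --c--▸ q2, --d--▸ q3
  q2 = (0 + 0 + b.0) | d.a.a.0 has moves --b--▸ q4, --d--▸ q5
  q3 = c.(0 + 0 + b.0) | a.a.0 has moves --a--▸ q6, --c--▸ q5
  q4 = 0 | d.a.a.0 has moves --d--▸ q7
  q5 = (0 + 0 + b.0) | a.a.0 has moves --a--▸ q8, --b--▸ q7
  q6 = c.(0 + 0 + b.0) | a.0 has moves --a--▸ q9, --c--▸ q8
  q7 = 0 | a.a.0 has moves --a--▸ q10
  q8 = (0 + 0 + b.0) | a.0 has moves --a--▸ q11, --b--▸ q10
  q9 = c.(0 + 0 + b.0) | 0 has moves --c--▸ q11
  q10 = 0 | a.0 has moves --a--▸ q12
  q11 = (0 + 0 + b.0) | 0 has moves --b--▸ q12
  q12 = 0 | 0 has moves deadlocked
Partition-refinement fixed point:
  B0 = {p0, q0}
  B1 = {p1, q1}
  B2 = {p3, q3}
  B3 = {p5, q5}
  B4 = {p8, q8}
  B5 = {p11, q11}
  B6 = {p12, q12}
  B7 = {p10, q10}
  B8 = {p7, q7}
  B9 = {p6, q6}
  B10 = {p9, q9}
  B11 = {p2, q2}
  B12 = {p4, q4}
p0 ∈ B0, q0 ∈ B0 → same block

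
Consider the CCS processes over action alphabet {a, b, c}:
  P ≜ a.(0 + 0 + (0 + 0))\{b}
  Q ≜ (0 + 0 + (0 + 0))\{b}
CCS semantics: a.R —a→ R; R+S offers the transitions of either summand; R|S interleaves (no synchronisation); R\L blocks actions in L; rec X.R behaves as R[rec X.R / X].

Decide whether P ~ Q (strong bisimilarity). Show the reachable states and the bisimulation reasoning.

LTS(P): 2 reachable states
  m0 = a.(0 + 0 + (0 + 0))\{b} ⊢ -a-> m1
  m1 = (0 + 0 + (0 + 0))\{b} ⊢ (no moves)
LTS(Q): 1 reachable states
  n0 = (0 + 0 + (0 + 0))\{b} ⊢ (no moves)
Partition-refinement fixed point:
  B0 = {m0}
  B1 = {m1, n0}
m0 ∈ B0, n0 ∈ B1 → different blocks

not bisimilar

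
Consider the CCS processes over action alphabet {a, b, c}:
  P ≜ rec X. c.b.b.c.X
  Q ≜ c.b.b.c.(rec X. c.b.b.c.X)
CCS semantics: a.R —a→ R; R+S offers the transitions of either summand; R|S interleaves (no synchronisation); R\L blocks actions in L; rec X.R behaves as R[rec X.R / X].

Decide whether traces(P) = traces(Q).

traces(P) = traces(Q)

LTS(P): 4 reachable states
  s0 = rec X. c.b.b.c.X :: —c→ s1
  s1 = b.b.c.(rec X. c.b.b.c.X) :: —b→ s2
  s2 = b.c.(rec X. c.b.b.c.X) :: —b→ s3
  s3 = c.(rec X. c.b.b.c.X) :: —c→ s0
LTS(Q): 5 reachable states
  t0 = c.b.b.c.(rec X. c.b.b.c.X) :: —c→ t1
  t1 = b.b.c.(rec X. c.b.b.c.X) :: —b→ t2
  t2 = b.c.(rec X. c.b.b.c.X) :: —b→ t3
  t3 = c.(rec X. c.b.b.c.X) :: —c→ t4
  t4 = rec X. c.b.b.c.X :: —c→ t1
Partition-refinement fixed point:
  B0 = {s0, t0, t4}
  B1 = {s1, t1}
  B2 = {s2, t2}
  B3 = {s3, t3}
s0 ∈ B0, t0 ∈ B0 → same block
Bisimilar ⇒ trace-equivalent.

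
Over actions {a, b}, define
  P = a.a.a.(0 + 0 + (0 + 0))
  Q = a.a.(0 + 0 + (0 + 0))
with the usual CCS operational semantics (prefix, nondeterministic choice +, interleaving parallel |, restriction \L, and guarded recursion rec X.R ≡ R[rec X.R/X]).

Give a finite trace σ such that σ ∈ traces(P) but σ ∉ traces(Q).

aaa

LTS(P): 4 reachable states
  s0 = a.a.a.(0 + 0 + (0 + 0)) has moves ··a··> s1
  s1 = a.a.(0 + 0 + (0 + 0)) has moves ··a··> s2
  s2 = a.(0 + 0 + (0 + 0)) has moves ··a··> s3
  s3 = 0 + 0 + (0 + 0) has moves (no moves)
LTS(Q): 3 reachable states
  t0 = a.a.(0 + 0 + (0 + 0)) has moves ··a··> t1
  t1 = a.(0 + 0 + (0 + 0)) has moves ··a··> t2
  t2 = 0 + 0 + (0 + 0) has moves (no moves)
Run σ = ⟨aaa⟩ on P: start {s0}
  [1] a ⇒ {s1}
  [2] a ⇒ {s2}
  [3] a ⇒ {s3}
  ✓ P
Run σ = ⟨aaa⟩ on Q: start {t0}
  [1] a ⇒ {t1}
  [2] a ⇒ {t2}
  [3] a ⇒ no successor for Q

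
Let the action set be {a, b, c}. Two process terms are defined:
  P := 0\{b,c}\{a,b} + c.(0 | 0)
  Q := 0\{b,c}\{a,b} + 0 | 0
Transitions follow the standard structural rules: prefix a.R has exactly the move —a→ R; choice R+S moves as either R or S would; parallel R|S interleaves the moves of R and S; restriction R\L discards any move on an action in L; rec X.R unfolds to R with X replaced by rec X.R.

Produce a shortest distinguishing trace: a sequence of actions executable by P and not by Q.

c

Reachable graph of P (2 states):
  p0 = 0\{b,c}\{a,b} + c.(0 | 0) ⊢ -c-> p1
  p1 = 0 | 0 ⊢ ·
Reachable graph of Q (1 states):
  q0 = 0\{b,c}\{a,b} + 0 | 0 ⊢ ·
Run σ = ⟨c⟩ on P: start {p0}
  [1] c ⇒ {p1}
  ✓ P
Run σ = ⟨c⟩ on Q: start {q0}
  [1] c ⇒ ∅  — Q cannot continue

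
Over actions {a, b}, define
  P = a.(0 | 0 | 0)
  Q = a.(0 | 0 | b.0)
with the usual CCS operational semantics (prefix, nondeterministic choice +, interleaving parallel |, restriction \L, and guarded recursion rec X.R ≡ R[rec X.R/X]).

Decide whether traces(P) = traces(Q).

traces(P) ≠ traces(Q) — witness ⟨ab⟩

P's transition system — 2 states:
  m0 = a.(0 | 0 | 0) :: -a-> m1
  m1 = 0 | 0 | 0 :: deadlocked
Q's transition system — 3 states:
  n0 = a.(0 | 0 | b.0) :: -a-> n1
  n1 = 0 | 0 | b.0 :: -b-> n2
  n2 = 0 | 0 | 0 :: deadlocked
Run σ = ⟨ab⟩ on Q: start {n0}
  after a @ step 1: {n1}
  after b @ step 2: {n2}
  ✓ Q
Run σ = ⟨ab⟩ on P: start {m0}
  after a @ step 1: {m1}
  after b @ step 2: ∅  — P cannot continue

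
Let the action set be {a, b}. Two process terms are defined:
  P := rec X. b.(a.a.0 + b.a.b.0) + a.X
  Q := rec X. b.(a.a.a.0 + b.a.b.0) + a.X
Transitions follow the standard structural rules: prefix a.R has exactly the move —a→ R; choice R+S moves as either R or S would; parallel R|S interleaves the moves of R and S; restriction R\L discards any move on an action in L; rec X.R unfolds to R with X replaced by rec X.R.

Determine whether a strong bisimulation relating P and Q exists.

P ≁ Q

LTS(P): 6 reachable states
  u0 = rec X. b.(a.a.0 + b.a.b.0) + a.X ⊢ --a--▸ u0, --b--▸ u1
  u1 = a.a.0 + b.a.b.0 ⊢ --a--▸ u2, --b--▸ u3
  u2 = a.0 ⊢ --a--▸ u4
  u3 = a.b.0 ⊢ --a--▸ u5
  u4 = 0 ⊢ ∅
  u5 = b.0 ⊢ --b--▸ u4
LTS(Q): 7 reachable states
  v0 = rec X. b.(a.a.a.0 + b.a.b.0) + a.X ⊢ --a--▸ v0, --b--▸ v1
  v1 = a.a.a.0 + b.a.b.0 ⊢ --a--▸ v2, --b--▸ v3
  v2 = a.a.0 ⊢ --a--▸ v4
  v3 = a.b.0 ⊢ --a--▸ v5
  v4 = a.0 ⊢ --a--▸ v6
  v5 = b.0 ⊢ --b--▸ v6
  v6 = 0 ⊢ ∅
Bisimilarity quotient blocks:
  B0 = {u0}
  B1 = {u1}
  B2 = {u3, v3}
  B3 = {u5, v5}
  B4 = {u4, v6}
  B5 = {u2, v4}
  B6 = {v0}
  B7 = {v1}
  B8 = {v2}
u0 ∈ B0, v0 ∈ B6 → different blocks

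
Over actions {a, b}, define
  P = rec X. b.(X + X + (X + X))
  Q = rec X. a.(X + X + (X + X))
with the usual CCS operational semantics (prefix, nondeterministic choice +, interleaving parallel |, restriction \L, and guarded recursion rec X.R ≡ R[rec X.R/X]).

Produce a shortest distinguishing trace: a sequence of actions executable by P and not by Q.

b

P's transition system — 2 states:
  m0 = rec X. b.(X + X + (X + X)) | -b-> m1
  m1 = (rec X. b.(X + X + (X + X))) + (rec X. b.(X + X + (X + X))) + ((rec X. b.(X + X + (X + X))) + (rec X. b.(X + X + (X + X)))) | -b-> m1
Q's transition system — 2 states:
  n0 = rec X. a.(X + X + (X + X)) | -a-> n1
  n1 = (rec X. a.(X + X + (X + X))) + (rec X. a.(X + X + (X + X))) + ((rec X. a.(X + X + (X + X))) + (rec X. a.(X + X + (X + X)))) | -a-> n1
Executing b from P (initial set {m0}):
  [1] b ⇒ {m1}
  P completes σ.
Executing b from Q (initial set {n0}):
  [1] b ⇒ no successor for Q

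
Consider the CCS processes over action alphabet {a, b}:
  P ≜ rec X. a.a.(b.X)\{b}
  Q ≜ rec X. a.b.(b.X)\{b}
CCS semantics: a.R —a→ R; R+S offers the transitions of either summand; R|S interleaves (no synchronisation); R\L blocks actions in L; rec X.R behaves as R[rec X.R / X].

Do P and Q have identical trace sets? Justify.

trace-distinct — witness ⟨aa⟩

Reachable graph of P (3 states):
  s0 = rec X. a.a.(b.X)\{b} ⊢ -a-> s1
  s1 = a.(b.(rec X. a.a.(b.X)\{b}))\{b} ⊢ -a-> s2
  s2 = (b.(rec X. a.a.(b.X)\{b}))\{b} ⊢ deadlocked
Reachable graph of Q (3 states):
  t0 = rec X. a.b.(b.X)\{b} ⊢ -a-> t1
  t1 = b.(b.(rec X. a.b.(b.X)\{b}))\{b} ⊢ -b-> t2
  t2 = (b.(rec X. a.b.(b.X)\{b}))\{b} ⊢ deadlocked
Run σ = ⟨aa⟩ on P: start {s0}
  after a @ step 1: {s1}
  after a @ step 2: {s2}
  ✓ P
Run σ = ⟨aa⟩ on Q: start {t0}
  after a @ step 1: {t1}
  after a @ step 2: ∅  — Q cannot continue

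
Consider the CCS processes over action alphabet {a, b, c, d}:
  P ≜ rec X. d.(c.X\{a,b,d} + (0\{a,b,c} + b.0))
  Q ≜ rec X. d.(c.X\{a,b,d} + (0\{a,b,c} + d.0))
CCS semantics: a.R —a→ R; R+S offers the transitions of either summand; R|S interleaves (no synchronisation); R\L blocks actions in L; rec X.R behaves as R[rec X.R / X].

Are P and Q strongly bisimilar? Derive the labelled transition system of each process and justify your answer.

not bisimilar

LTS(P): 4 reachable states
  m0 = rec X. d.(c.X\{a,b,d} + (0\{a,b,c} + b.0)) → —d→ m1
  m1 = c.(rec X. d.(c.X\{a,b,d} + (0\{a,b,c} + b.0)))\{a,b,d} + (0\{a,b,c} + b.0) → —b→ m2, —c→ m3
  m2 = 0 → stopped
  m3 = (rec X. d.(c.X\{a,b,d} + (0\{a,b,c} + b.0)))\{a,b,d} → stopped
LTS(Q): 4 reachable states
  n0 = rec X. d.(c.X\{a,b,d} + (0\{a,b,c} + d.0)) → —d→ n1
  n1 = c.(rec X. d.(c.X\{a,b,d} + (0\{a,b,c} + d.0)))\{a,b,d} + (0\{a,b,c} + d.0) → —c→ n2, —d→ n3
  n2 = (rec X. d.(c.X\{a,b,d} + (0\{a,b,c} + d.0)))\{a,b,d} → stopped
  n3 = 0 → stopped
Bisimilarity quotient blocks:
  B0 = {m0}
  B1 = {m1}
  B2 = {m2, m3, n2, n3}
  B3 = {n0}
  B4 = {n1}
m0 ∈ B0, n0 ∈ B3 → different blocks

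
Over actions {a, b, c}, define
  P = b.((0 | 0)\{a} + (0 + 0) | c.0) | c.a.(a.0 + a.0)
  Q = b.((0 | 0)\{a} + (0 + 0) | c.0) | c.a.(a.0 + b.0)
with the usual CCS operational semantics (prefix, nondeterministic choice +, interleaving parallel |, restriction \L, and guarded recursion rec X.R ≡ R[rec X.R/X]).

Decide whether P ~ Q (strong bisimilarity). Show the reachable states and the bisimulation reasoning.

P's transition system — 12 states:
  m0 = b.((0 | 0)\{a} + (0 + 0) | c.0) | c.a.(a.0 + a.0) → --b--▸ m1, --c--▸ m2
  m1 = ((0 | 0)\{a} + (0 + 0) | c.0) | c.a.(a.0 + a.0) → --c--▸ m3, --c--▸ m4
  m2 = b.((0 | 0)\{a} + (0 + 0) | c.0) | a.(a.0 + a.0) → --a--▸ m5, --b--▸ m3
  m3 = ((0 | 0)\{a} + (0 + 0) | c.0) | a.(a.0 + a.0) → --a--▸ m6, --c--▸ m7
  m4 = (0 + 0) | 0 | c.a.(a.0 + a.0) → --c--▸ m7
  m5 = b.((0 | 0)\{a} + (0 + 0) | c.0) | (a.0 + a.0) → --a--▸ m8, --b--▸ m6
  m6 = ((0 | 0)\{a} + (0 + 0) | c.0) | (a.0 + a.0) → --a--▸ m9, --c--▸ m10
  m7 = (0 + 0) | 0 | a.(a.0 + a.0) → --a--▸ m10
  m8 = b.((0 | 0)\{a} + (0 + 0) | c.0) | 0 → --b--▸ m9
  m9 = ((0 | 0)\{a} + (0 + 0) | c.0) | 0 → --c--▸ m11
  m10 = (0 + 0) | 0 | (a.0 + a.0) → --a--▸ m11
  m11 = (0 + 0) | 0 | 0 → (no moves)
Q's transition system — 12 states:
  n0 = b.((0 | 0)\{a} + (0 + 0) | c.0) | c.a.(a.0 + b.0) → --b--▸ n1, --c--▸ n2
  n1 = ((0 | 0)\{a} + (0 + 0) | c.0) | c.a.(a.0 + b.0) → --c--▸ n3, --c--▸ n4
  n2 = b.((0 | 0)\{a} + (0 + 0) | c.0) | a.(a.0 + b.0) → --a--▸ n5, --b--▸ n3
  n3 = ((0 | 0)\{a} + (0 + 0) | c.0) | a.(a.0 + b.0) → --a--▸ n6, --c--▸ n7
  n4 = (0 + 0) | 0 | c.a.(a.0 + b.0) → --c--▸ n7
  n5 = b.((0 | 0)\{a} + (0 + 0) | c.0) | (a.0 + b.0) → --a--▸ n8, --b--▸ n6, --b--▸ n8
  n6 = ((0 | 0)\{a} + (0 + 0) | c.0) | (a.0 + b.0) → --a--▸ n9, --b--▸ n9, --c--▸ n10
  n7 = (0 + 0) | 0 | a.(a.0 + b.0) → --a--▸ n10
  n8 = b.((0 | 0)\{a} + (0 + 0) | c.0) | 0 → --b--▸ n9
  n9 = ((0 | 0)\{a} + (0 + 0) | c.0) | 0 → --c--▸ n11
  n10 = (0 + 0) | 0 | (a.0 + b.0) → --a--▸ n11, --b--▸ n11
  n11 = (0 + 0) | 0 | 0 → (no moves)
Coarsest stable partition (strong bisimilarity classes):
  B0 = {m0}
  B1 = {m1}
  B2 = {m3}
  B3 = {m6}
  B4 = {m9, n9}
  B5 = {m11, n11}
  B6 = {m10}
  B7 = {m7}
  B8 = {m4}
  B9 = {m2}
  B10 = {m5}
  B11 = {m8, n8}
  B12 = {n0}
  B13 = {n2}
  B14 = {n3}
  B15 = {n7}
  B16 = {n10}
  B17 = {n6}
  B18 = {n5}
  B19 = {n1}
  B20 = {n4}
m0 ∈ B0, n0 ∈ B12 → different blocks

NO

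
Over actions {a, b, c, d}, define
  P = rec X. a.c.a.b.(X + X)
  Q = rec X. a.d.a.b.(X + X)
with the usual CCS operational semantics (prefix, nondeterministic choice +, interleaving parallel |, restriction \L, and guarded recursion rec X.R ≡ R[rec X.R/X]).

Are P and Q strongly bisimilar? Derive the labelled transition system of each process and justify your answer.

Reachable graph of P (5 states):
  u0 = rec X. a.c.a.b.(X + X) | -a-> u1
  u1 = c.a.b.((rec X. a.c.a.b.(X + X)) + (rec X. a.c.a.b.(X + X))) | -c-> u2
  u2 = a.b.((rec X. a.c.a.b.(X + X)) + (rec X. a.c.a.b.(X + X))) | -a-> u3
  u3 = b.((rec X. a.c.a.b.(X + X)) + (rec X. a.c.a.b.(X + X))) | -b-> u4
  u4 = (rec X. a.c.a.b.(X + X)) + (rec X. a.c.a.b.(X + X)) | -a-> u1
Reachable graph of Q (5 states):
  v0 = rec X. a.d.a.b.(X + X) | -a-> v1
  v1 = d.a.b.((rec X. a.d.a.b.(X + X)) + (rec X. a.d.a.b.(X + X))) | -d-> v2
  v2 = a.b.((rec X. a.d.a.b.(X + X)) + (rec X. a.d.a.b.(X + X))) | -a-> v3
  v3 = b.((rec X. a.d.a.b.(X + X)) + (rec X. a.d.a.b.(X + X))) | -b-> v4
  v4 = (rec X. a.d.a.b.(X + X)) + (rec X. a.d.a.b.(X + X)) | -a-> v1
Partition-refinement fixed point:
  B0 = {u0, u4}
  B1 = {u1}
  B2 = {u2}
  B3 = {u3}
  B4 = {v0, v4}
  B5 = {v1}
  B6 = {v2}
  B7 = {v3}
u0 ∈ B0, v0 ∈ B4 → different blocks

not bisimilar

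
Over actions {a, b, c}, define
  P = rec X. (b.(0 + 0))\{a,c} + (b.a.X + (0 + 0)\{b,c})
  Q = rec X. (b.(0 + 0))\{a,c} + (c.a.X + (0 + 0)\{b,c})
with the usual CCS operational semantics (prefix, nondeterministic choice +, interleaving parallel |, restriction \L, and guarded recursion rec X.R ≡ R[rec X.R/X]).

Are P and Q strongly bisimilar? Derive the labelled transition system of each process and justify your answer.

NO

P's transition system — 3 states:
  s0 = rec X. (b.(0 + 0))\{a,c} + (b.a.X + (0 + 0)\{b,c}) | —b→ s1, —b→ s2
  s1 = (0 + 0)\{a,c} | deadlocked
  s2 = a.(rec X. (b.(0 + 0))\{a,c} + (b.a.X + (0 + 0)\{b,c})) | —a→ s0
Q's transition system — 3 states:
  t0 = rec X. (b.(0 + 0))\{a,c} + (c.a.X + (0 + 0)\{b,c}) | —b→ t1, —c→ t2
  t1 = (0 + 0)\{a,c} | deadlocked
  t2 = a.(rec X. (b.(0 + 0))\{a,c} + (c.a.X + (0 + 0)\{b,c})) | —a→ t0
Bisimilarity quotient blocks:
  B0 = {s0}
  B1 = {s1, t1}
  B2 = {s2}
  B3 = {t0}
  B4 = {t2}
s0 ∈ B0, t0 ∈ B3 → different blocks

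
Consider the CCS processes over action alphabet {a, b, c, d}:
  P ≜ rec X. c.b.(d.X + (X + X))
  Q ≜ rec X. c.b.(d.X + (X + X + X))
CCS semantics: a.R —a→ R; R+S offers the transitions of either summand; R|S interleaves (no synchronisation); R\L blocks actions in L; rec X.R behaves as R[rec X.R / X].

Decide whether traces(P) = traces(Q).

LTS(P): 3 reachable states
  u0 = rec X. c.b.(d.X + (X + X)) has moves ··c··> u1
  u1 = b.(d.(rec X. c.b.(d.X + (X + X))) + ((rec X. c.b.(d.X + (X + X))) + (rec X. c.b.(d.X + (X + X))))) has moves ··b··> u2
  u2 = d.(rec X. c.b.(d.X + (X + X))) + ((rec X. c.b.(d.X + (X + X))) + (rec X. c.b.(d.X + (X + X)))) has moves ··c··> u1, ··d··> u0
LTS(Q): 3 reachable states
  v0 = rec X. c.b.(d.X + (X + X + X)) has moves ··c··> v1
  v1 = b.(d.(rec X. c.b.(d.X + (X + X + X))) + ((rec X. c.b.(d.X + (X + X + X))) + (rec X. c.b.(d.X + (X + X + X))) + (rec X. c.b.(d.X + (X + X + X))))) has moves ··b··> v2
  v2 = d.(rec X. c.b.(d.X + (X + X + X))) + ((rec X. c.b.(d.X + (X + X + X))) + (rec X. c.b.(d.X + (X + X + X))) + (rec X. c.b.(d.X + (X + X + X)))) has moves ··c··> v1, ··d··> v0
Coarsest stable partition (strong bisimilarity classes):
  B0 = {u0, v0}
  B1 = {u1, v1}
  B2 = {u2, v2}
u0 ∈ B0, v0 ∈ B0 → same block
Bisimilar ⇒ trace-equivalent.

YES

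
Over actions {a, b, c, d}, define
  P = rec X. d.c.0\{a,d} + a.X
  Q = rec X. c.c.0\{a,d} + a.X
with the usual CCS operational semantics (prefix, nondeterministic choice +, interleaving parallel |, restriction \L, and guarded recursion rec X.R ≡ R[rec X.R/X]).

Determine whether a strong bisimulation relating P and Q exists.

Reachable graph of P (3 states):
  s0 = rec X. d.c.0\{a,d} + a.X :: =a=> s0, =d=> s1
  s1 = c.0\{a,d} :: =c=> s2
  s2 = 0\{a,d} :: stopped
Reachable graph of Q (3 states):
  t0 = rec X. c.c.0\{a,d} + a.X :: =a=> t0, =c=> t1
  t1 = c.0\{a,d} :: =c=> t2
  t2 = 0\{a,d} :: stopped
Bisimilarity quotient blocks:
  B0 = {s0}
  B1 = {s1, t1}
  B2 = {s2, t2}
  B3 = {t0}
s0 ∈ B0, t0 ∈ B3 → different blocks

P ≁ Q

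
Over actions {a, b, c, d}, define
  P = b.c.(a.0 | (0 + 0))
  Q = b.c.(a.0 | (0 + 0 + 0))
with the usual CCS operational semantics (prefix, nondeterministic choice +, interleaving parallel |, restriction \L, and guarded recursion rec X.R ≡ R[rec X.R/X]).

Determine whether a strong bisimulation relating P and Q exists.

YES

Reachable graph of P (4 states):
  p0 = b.c.(a.0 | (0 + 0)) → -b-> p1
  p1 = c.(a.0 | (0 + 0)) → -c-> p2
  p2 = a.0 | (0 + 0) → -a-> p3
  p3 = 0 | (0 + 0) → stopped
Reachable graph of Q (4 states):
  q0 = b.c.(a.0 | (0 + 0 + 0)) → -b-> q1
  q1 = c.(a.0 | (0 + 0 + 0)) → -c-> q2
  q2 = a.0 | (0 + 0 + 0) → -a-> q3
  q3 = 0 | (0 + 0 + 0) → stopped
Coarsest stable partition (strong bisimilarity classes):
  B0 = {p0, q0}
  B1 = {p1, q1}
  B2 = {p2, q2}
  B3 = {p3, q3}
p0 ∈ B0, q0 ∈ B0 → same block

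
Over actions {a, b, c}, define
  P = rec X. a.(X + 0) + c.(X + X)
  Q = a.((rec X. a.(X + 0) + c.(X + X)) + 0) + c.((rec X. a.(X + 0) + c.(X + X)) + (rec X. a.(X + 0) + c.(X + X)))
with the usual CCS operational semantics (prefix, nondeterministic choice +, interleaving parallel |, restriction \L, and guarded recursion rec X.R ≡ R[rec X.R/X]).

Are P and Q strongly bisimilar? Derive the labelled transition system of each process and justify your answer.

bisimilar

P's transition system — 3 states:
  u0 = rec X. a.(X + 0) + c.(X + X) ⊢ ··a··> u1, ··c··> u2
  u1 = (rec X. a.(X + 0) + c.(X + X)) + 0 ⊢ ··a··> u1, ··c··> u2
  u2 = (rec X. a.(X + 0) + c.(X + X)) + (rec X. a.(X + 0) + c.(X + X)) ⊢ ··a··> u1, ··c··> u2
Q's transition system — 3 states:
  v0 = a.((rec X. a.(X + 0) + c.(X + X)) + 0) + c.((rec X. a.(X + 0) + c.(X + X)) + (rec X. a.(X + 0) + c.(X + X))) ⊢ ··a··> v1, ··c··> v2
  v1 = (rec X. a.(X + 0) + c.(X + X)) + 0 ⊢ ··a··> v1, ··c··> v2
  v2 = (rec X. a.(X + 0) + c.(X + X)) + (rec X. a.(X + 0) + c.(X + X)) ⊢ ··a··> v1, ··c··> v2
Partition-refinement fixed point:
  B0 = {u0, u1, u2, v0, v1, v2}
u0 ∈ B0, v0 ∈ B0 → same block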